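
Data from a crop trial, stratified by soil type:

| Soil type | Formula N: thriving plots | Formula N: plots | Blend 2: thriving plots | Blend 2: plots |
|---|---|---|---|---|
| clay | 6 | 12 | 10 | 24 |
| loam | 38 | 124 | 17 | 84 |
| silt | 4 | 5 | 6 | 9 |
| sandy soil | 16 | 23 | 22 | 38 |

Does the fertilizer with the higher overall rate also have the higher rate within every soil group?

Yes

Clay: Formula N 6/12 = 50.0%, Blend 2 10/24 = 41.7% → Formula N
Loam: Formula N 38/124 = 30.6%, Blend 2 17/84 = 20.2% → Formula N
Silt: Formula N 4/5 = 80.0%, Blend 2 6/9 = 66.7% → Formula N
Sandy soil: Formula N 16/23 = 69.6%, Blend 2 22/38 = 57.9% → Formula N
Overall: Formula N 64/164 = 39.0%, Blend 2 55/155 = 35.5% → Formula N
Formula N wins overall and in every soil group — no reversal.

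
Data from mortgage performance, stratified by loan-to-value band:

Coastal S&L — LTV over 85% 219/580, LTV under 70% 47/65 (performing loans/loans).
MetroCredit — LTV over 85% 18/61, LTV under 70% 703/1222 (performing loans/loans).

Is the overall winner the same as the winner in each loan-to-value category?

LTV over 85%: Coastal S&L 219/580 = 37.8%, MetroCredit 18/61 = 29.5% → Coastal S&L
LTV under 70%: Coastal S&L 47/65 = 72.3%, MetroCredit 703/1222 = 57.5% → Coastal S&L
Overall: Coastal S&L 266/645 = 41.2%, MetroCredit 721/1283 = 56.2% → MetroCredit
Coastal S&L wins each loan-to-value group but MetroCredit wins overall — the comparison reverses. Coastal S&L's loans skew toward LTV over 85%, which has a lower base rate.

No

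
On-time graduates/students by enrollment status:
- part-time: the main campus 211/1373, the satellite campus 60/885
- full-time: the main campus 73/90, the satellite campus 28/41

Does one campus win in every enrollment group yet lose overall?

No

Part-time: the main campus 211/1373 = 15.4%, the satellite campus 60/885 = 6.8% → the main campus
Full-time: the main campus 73/90 = 81.1%, the satellite campus 28/41 = 68.3% → the main campus
Overall: the main campus 284/1463 = 19.4%, the satellite campus 88/926 = 9.5% → the main campus
The main campus wins overall and in every enrollment group — no reversal.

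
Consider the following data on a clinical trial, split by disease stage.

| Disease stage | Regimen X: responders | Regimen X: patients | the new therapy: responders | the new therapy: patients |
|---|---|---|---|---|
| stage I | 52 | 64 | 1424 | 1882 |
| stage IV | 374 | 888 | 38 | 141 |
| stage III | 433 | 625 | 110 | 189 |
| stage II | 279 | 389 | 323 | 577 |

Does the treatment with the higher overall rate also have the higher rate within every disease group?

No

Stage I: Regimen X 52/64 = 81.2%, the new therapy 1424/1882 = 75.7% → Regimen X
Stage IV: Regimen X 374/888 = 42.1%, the new therapy 38/141 = 27.0% → Regimen X
Stage III: Regimen X 433/625 = 69.3%, the new therapy 110/189 = 58.2% → Regimen X
Stage II: Regimen X 279/389 = 71.7%, the new therapy 323/577 = 56.0% → Regimen X
Overall: Regimen X 1138/1966 = 57.9%, the new therapy 1895/2789 = 67.9% → the new therapy
Regimen X wins each disease group but the new therapy wins overall — the comparison reverses. Regimen X's patients skew toward stage IV, which has a lower base rate.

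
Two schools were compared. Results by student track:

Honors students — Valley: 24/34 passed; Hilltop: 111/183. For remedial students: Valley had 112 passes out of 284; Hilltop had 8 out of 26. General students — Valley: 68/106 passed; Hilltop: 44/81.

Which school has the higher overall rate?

Honors: Valley 24/34 = 70.6%, Hilltop 111/183 = 60.7% → Valley
Remedial: Valley 112/284 = 39.4%, Hilltop 8/26 = 30.8% → Valley
General: Valley 68/106 = 64.2%, Hilltop 44/81 = 54.3% → Valley
Overall: Valley 204/424 = 48.1%, Hilltop 163/290 = 56.2% → Hilltop
(Valley wins every student group but Hilltop wins overall — Valley's students skew toward the low-rate remedial group.)

Hilltop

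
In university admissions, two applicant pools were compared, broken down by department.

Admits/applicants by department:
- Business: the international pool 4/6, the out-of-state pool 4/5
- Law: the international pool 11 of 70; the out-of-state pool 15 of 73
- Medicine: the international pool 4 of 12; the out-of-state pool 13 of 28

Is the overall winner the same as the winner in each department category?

Yes

Business: the international pool 4/6 = 66.7%, the out-of-state pool 4/5 = 80.0% → the out-of-state pool
Law: the international pool 11/70 = 15.7%, the out-of-state pool 15/73 = 20.5% → the out-of-state pool
Medicine: the international pool 4/12 = 33.3%, the out-of-state pool 13/28 = 46.4% → the out-of-state pool
Overall: the international pool 19/88 = 21.6%, the out-of-state pool 32/106 = 30.2% → the out-of-state pool
The out-of-state pool wins overall and in every department group — no reversal.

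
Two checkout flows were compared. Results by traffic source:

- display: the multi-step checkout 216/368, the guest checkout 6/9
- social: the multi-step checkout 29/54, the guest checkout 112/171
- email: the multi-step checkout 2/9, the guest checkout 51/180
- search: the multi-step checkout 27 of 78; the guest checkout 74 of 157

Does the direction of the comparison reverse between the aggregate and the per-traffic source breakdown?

Yes

Display: the multi-step checkout 216/368 = 58.7%, the guest checkout 6/9 = 66.7% → the guest checkout
Social: the multi-step checkout 29/54 = 53.7%, the guest checkout 112/171 = 65.5% → the guest checkout
Email: the multi-step checkout 2/9 = 22.2%, the guest checkout 51/180 = 28.3% → the guest checkout
Search: the multi-step checkout 27/78 = 34.6%, the guest checkout 74/157 = 47.1% → the guest checkout
Overall: the multi-step checkout 274/509 = 53.8%, the guest checkout 243/517 = 47.0% → the multi-step checkout
The guest checkout wins each traffic group but the multi-step checkout wins overall — the comparison reverses. The guest checkout's sessions skew toward email, which has a lower base rate.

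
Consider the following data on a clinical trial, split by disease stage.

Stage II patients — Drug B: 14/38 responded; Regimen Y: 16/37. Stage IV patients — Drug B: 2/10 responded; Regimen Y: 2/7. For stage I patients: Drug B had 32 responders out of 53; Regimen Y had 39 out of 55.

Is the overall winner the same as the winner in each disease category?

Stage II: Drug B 14/38 = 36.8%, Regimen Y 16/37 = 43.2% → Regimen Y
Stage IV: Drug B 2/10 = 20.0%, Regimen Y 2/7 = 28.6% → Regimen Y
Stage I: Drug B 32/53 = 60.4%, Regimen Y 39/55 = 70.9% → Regimen Y
Overall: Drug B 48/101 = 47.5%, Regimen Y 57/99 = 57.6% → Regimen Y
Regimen Y wins overall and in every disease group — no reversal.

Yes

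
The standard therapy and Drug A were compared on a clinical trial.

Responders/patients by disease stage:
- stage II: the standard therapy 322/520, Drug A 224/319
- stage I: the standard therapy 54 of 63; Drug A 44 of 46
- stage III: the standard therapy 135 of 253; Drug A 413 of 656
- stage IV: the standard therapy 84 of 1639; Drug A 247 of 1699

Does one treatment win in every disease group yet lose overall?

No

Stage II: the standard therapy 322/520 = 61.9%, Drug A 224/319 = 70.2% → Drug A
Stage I: the standard therapy 54/63 = 85.7%, Drug A 44/46 = 95.7% → Drug A
Stage III: the standard therapy 135/253 = 53.4%, Drug A 413/656 = 63.0% → Drug A
Stage IV: the standard therapy 84/1639 = 5.1%, Drug A 247/1699 = 14.5% → Drug A
Overall: the standard therapy 595/2475 = 24.0%, Drug A 928/2720 = 34.1% → Drug A
Drug A wins overall and in every disease group — no reversal.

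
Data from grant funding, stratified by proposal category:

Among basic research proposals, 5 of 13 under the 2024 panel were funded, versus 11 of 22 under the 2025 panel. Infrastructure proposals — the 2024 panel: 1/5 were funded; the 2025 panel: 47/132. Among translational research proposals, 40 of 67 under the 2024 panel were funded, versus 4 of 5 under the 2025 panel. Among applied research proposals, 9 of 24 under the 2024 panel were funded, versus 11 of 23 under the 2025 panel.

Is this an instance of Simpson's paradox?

Basic research: the 2024 panel 5/13 = 38.5%, the 2025 panel 11/22 = 50.0% → the 2025 panel
Infrastructure: the 2024 panel 1/5 = 20.0%, the 2025 panel 47/132 = 35.6% → the 2025 panel
Translational research: the 2024 panel 40/67 = 59.7%, the 2025 panel 4/5 = 80.0% → the 2025 panel
Applied research: the 2024 panel 9/24 = 37.5%, the 2025 panel 11/23 = 47.8% → the 2025 panel
Overall: the 2024 panel 55/109 = 50.5%, the 2025 panel 73/182 = 40.1% → the 2024 panel
The 2025 panel wins each proposal group but the 2024 panel wins overall — the comparison reverses. The 2025 panel's proposals skew toward infrastructure, which has a lower base rate.

Yes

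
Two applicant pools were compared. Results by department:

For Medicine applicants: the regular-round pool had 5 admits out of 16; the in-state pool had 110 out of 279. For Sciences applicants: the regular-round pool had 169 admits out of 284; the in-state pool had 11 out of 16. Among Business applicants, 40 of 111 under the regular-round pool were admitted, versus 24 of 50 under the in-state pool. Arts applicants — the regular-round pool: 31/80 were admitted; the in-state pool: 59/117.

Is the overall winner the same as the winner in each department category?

No

Medicine: the regular-round pool 5/16 = 31.2%, the in-state pool 110/279 = 39.4% → the in-state pool
Sciences: the regular-round pool 169/284 = 59.5%, the in-state pool 11/16 = 68.8% → the in-state pool
Business: the regular-round pool 40/111 = 36.0%, the in-state pool 24/50 = 48.0% → the in-state pool
Arts: the regular-round pool 31/80 = 38.8%, the in-state pool 59/117 = 50.4% → the in-state pool
Overall: the regular-round pool 245/491 = 49.9%, the in-state pool 204/462 = 44.2% → the regular-round pool
The in-state pool wins each department group but the regular-round pool wins overall — the comparison reverses. The in-state pool's applicants skew toward Medicine, which has a lower base rate.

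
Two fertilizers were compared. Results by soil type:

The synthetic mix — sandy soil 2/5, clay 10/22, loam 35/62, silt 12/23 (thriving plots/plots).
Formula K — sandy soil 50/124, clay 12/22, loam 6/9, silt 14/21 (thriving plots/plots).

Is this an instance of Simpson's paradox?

Sandy soil: the synthetic mix 2/5 = 40.0%, Formula K 50/124 = 40.3% → Formula K
Clay: the synthetic mix 10/22 = 45.5%, Formula K 12/22 = 54.5% → Formula K
Loam: the synthetic mix 35/62 = 56.5%, Formula K 6/9 = 66.7% → Formula K
Silt: the synthetic mix 12/23 = 52.2%, Formula K 14/21 = 66.7% → Formula K
Overall: the synthetic mix 59/112 = 52.7%, Formula K 82/176 = 46.6% → the synthetic mix
Formula K wins each soil group but the synthetic mix wins overall — the comparison reverses. Formula K's plots skew toward sandy soil, which has a lower base rate.

Yes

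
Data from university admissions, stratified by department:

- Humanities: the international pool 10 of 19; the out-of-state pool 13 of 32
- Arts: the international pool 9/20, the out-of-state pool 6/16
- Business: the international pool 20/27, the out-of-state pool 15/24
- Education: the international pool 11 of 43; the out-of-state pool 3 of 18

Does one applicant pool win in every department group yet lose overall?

No

Humanities: the international pool 10/19 = 52.6%, the out-of-state pool 13/32 = 40.6% → the international pool
Arts: the international pool 9/20 = 45.0%, the out-of-state pool 6/16 = 37.5% → the international pool
Business: the international pool 20/27 = 74.1%, the out-of-state pool 15/24 = 62.5% → the international pool
Education: the international pool 11/43 = 25.6%, the out-of-state pool 3/18 = 16.7% → the international pool
Overall: the international pool 50/109 = 45.9%, the out-of-state pool 37/90 = 41.1% → the international pool
The international pool wins overall and in every department group — no reversal.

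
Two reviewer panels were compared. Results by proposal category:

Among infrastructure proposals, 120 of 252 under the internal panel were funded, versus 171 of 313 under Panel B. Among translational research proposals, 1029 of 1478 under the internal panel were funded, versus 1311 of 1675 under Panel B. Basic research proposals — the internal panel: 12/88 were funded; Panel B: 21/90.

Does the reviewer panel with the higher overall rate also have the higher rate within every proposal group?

Yes

Infrastructure: the internal panel 120/252 = 47.6%, Panel B 171/313 = 54.6% → Panel B
Translational research: the internal panel 1029/1478 = 69.6%, Panel B 1311/1675 = 78.3% → Panel B
Basic research: the internal panel 12/88 = 13.6%, Panel B 21/90 = 23.3% → Panel B
Overall: the internal panel 1161/1818 = 63.9%, Panel B 1503/2078 = 72.3% → Panel B
Panel B wins overall and in every proposal group — no reversal.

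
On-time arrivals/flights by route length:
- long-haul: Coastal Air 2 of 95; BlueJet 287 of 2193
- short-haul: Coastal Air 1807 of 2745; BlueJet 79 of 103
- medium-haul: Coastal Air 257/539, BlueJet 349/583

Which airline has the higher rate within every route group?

BlueJet

Long-haul: Coastal Air 2/95 = 2.1%, BlueJet 287/2193 = 13.1% → BlueJet
Short-haul: Coastal Air 1807/2745 = 65.8%, BlueJet 79/103 = 76.7% → BlueJet
Medium-haul: Coastal Air 257/539 = 47.7%, BlueJet 349/583 = 59.9% → BlueJet
BlueJet has the higher rate in all 3 groups.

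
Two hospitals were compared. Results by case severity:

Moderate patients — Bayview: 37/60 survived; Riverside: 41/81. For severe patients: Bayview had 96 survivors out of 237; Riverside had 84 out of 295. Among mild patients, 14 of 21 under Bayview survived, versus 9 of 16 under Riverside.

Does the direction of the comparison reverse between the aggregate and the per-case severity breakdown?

Moderate: Bayview 37/60 = 61.7%, Riverside 41/81 = 50.6% → Bayview
Severe: Bayview 96/237 = 40.5%, Riverside 84/295 = 28.5% → Bayview
Mild: Bayview 14/21 = 66.7%, Riverside 9/16 = 56.2% → Bayview
Overall: Bayview 147/318 = 46.2%, Riverside 134/392 = 34.2% → Bayview
Bayview wins overall and in every case group — no reversal.

No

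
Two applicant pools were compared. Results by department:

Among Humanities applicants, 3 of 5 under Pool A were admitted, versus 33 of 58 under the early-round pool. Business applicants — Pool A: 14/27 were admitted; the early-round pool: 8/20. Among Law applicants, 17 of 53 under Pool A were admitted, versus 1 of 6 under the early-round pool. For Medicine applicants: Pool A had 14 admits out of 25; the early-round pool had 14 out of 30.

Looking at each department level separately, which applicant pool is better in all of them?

Humanities: Pool A 3/5 = 60.0%, the early-round pool 33/58 = 56.9% → Pool A
Business: Pool A 14/27 = 51.9%, the early-round pool 8/20 = 40.0% → Pool A
Law: Pool A 17/53 = 32.1%, the early-round pool 1/6 = 16.7% → Pool A
Medicine: Pool A 14/25 = 56.0%, the early-round pool 14/30 = 46.7% → Pool A
Pool A has the higher rate in all 4 groups.

Pool A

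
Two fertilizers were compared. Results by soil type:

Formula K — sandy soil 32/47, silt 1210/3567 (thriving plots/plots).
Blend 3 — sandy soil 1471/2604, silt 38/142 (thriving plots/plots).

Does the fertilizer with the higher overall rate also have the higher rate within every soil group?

Sandy soil: Formula K 32/47 = 68.1%, Blend 3 1471/2604 = 56.5% → Formula K
Silt: Formula K 1210/3567 = 33.9%, Blend 3 38/142 = 26.8% → Formula K
Overall: Formula K 1242/3614 = 34.4%, Blend 3 1509/2746 = 55.0% → Blend 3
Formula K wins each soil group but Blend 3 wins overall — the comparison reverses. Formula K's plots skew toward silt, which has a lower base rate.

No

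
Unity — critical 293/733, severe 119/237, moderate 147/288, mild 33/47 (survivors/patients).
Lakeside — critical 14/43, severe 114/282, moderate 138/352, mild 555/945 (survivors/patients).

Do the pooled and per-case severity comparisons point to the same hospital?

No

Critical: Unity 293/733 = 40.0%, Lakeside 14/43 = 32.6% → Unity
Severe: Unity 119/237 = 50.2%, Lakeside 114/282 = 40.4% → Unity
Moderate: Unity 147/288 = 51.0%, Lakeside 138/352 = 39.2% → Unity
Mild: Unity 33/47 = 70.2%, Lakeside 555/945 = 58.7% → Unity
Overall: Unity 592/1305 = 45.4%, Lakeside 821/1622 = 50.6% → Lakeside
Unity wins each case group but Lakeside wins overall — the comparison reverses. Unity's patients skew toward critical, which has a lower base rate.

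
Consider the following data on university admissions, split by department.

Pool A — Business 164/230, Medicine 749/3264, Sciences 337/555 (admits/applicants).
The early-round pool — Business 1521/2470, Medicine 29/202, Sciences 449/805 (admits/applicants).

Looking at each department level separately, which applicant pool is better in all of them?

Business: Pool A 164/230 = 71.3%, the early-round pool 1521/2470 = 61.6% → Pool A
Medicine: Pool A 749/3264 = 22.9%, the early-round pool 29/202 = 14.4% → Pool A
Sciences: Pool A 337/555 = 60.7%, the early-round pool 449/805 = 55.8% → Pool A
Pool A has the higher rate in all 3 groups.

Pool A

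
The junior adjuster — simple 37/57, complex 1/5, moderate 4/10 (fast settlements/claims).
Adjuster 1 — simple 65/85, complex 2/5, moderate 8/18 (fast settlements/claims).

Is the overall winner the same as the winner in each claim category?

Yes

Simple: the junior adjuster 37/57 = 64.9%, Adjuster 1 65/85 = 76.5% → Adjuster 1
Complex: the junior adjuster 1/5 = 20.0%, Adjuster 1 2/5 = 40.0% → Adjuster 1
Moderate: the junior adjuster 4/10 = 40.0%, Adjuster 1 8/18 = 44.4% → Adjuster 1
Overall: the junior adjuster 42/72 = 58.3%, Adjuster 1 75/108 = 69.4% → Adjuster 1
Adjuster 1 wins overall and in every claim group — no reversal.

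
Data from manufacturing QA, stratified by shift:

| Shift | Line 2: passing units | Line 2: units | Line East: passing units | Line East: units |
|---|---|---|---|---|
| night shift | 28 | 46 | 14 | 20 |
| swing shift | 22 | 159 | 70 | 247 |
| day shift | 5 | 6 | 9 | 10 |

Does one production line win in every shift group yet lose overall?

No

Night shift: Line 2 28/46 = 60.9%, Line East 14/20 = 70.0% → Line East
Swing shift: Line 2 22/159 = 13.8%, Line East 70/247 = 28.3% → Line East
Day shift: Line 2 5/6 = 83.3%, Line East 9/10 = 90.0% → Line East
Overall: Line 2 55/211 = 26.1%, Line East 93/277 = 33.6% → Line East
Line East wins overall and in every shift group — no reversal.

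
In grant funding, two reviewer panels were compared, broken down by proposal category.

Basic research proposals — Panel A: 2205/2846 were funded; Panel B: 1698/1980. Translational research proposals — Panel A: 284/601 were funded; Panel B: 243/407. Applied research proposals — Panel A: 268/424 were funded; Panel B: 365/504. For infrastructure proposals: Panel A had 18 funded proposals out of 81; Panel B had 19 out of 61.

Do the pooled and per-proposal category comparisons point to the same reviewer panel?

Yes

Basic research: Panel A 2205/2846 = 77.5%, Panel B 1698/1980 = 85.8% → Panel B
Translational research: Panel A 284/601 = 47.3%, Panel B 243/407 = 59.7% → Panel B
Applied research: Panel A 268/424 = 63.2%, Panel B 365/504 = 72.4% → Panel B
Infrastructure: Panel A 18/81 = 22.2%, Panel B 19/61 = 31.1% → Panel B
Overall: Panel A 2775/3952 = 70.2%, Panel B 2325/2952 = 78.8% → Panel B
Panel B wins overall and in every proposal group — no reversal.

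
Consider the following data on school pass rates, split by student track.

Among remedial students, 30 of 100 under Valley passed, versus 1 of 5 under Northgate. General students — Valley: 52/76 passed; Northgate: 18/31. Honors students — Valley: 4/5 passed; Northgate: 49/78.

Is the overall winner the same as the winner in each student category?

No

Remedial: Valley 30/100 = 30.0%, Northgate 1/5 = 20.0% → Valley
General: Valley 52/76 = 68.4%, Northgate 18/31 = 58.1% → Valley
Honors: Valley 4/5 = 80.0%, Northgate 49/78 = 62.8% → Valley
Overall: Valley 86/181 = 47.5%, Northgate 68/114 = 59.6% → Northgate
Valley wins each student group but Northgate wins overall — the comparison reverses. Valley's students skew toward remedial, which has a lower base rate.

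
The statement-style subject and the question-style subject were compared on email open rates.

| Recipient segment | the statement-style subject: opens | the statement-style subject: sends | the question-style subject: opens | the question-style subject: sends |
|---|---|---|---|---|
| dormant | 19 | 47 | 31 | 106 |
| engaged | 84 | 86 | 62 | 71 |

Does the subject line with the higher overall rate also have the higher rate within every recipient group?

Yes

Dormant: the statement-style subject 19/47 = 40.4%, the question-style subject 31/106 = 29.2% → the statement-style subject
Engaged: the statement-style subject 84/86 = 97.7%, the question-style subject 62/71 = 87.3% → the statement-style subject
Overall: the statement-style subject 103/133 = 77.4%, the question-style subject 93/177 = 52.5% → the statement-style subject
The statement-style subject wins overall and in every recipient group — no reversal.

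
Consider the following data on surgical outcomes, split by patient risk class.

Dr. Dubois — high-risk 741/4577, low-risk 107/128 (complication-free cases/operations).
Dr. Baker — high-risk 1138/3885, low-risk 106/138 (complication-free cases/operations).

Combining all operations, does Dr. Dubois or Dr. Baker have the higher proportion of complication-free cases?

Dr. Baker

High-risk: Dr. Dubois 741/4577 = 16.2%, Dr. Baker 1138/3885 = 29.3% → Dr. Baker
Low-risk: Dr. Dubois 107/128 = 83.6%, Dr. Baker 106/138 = 76.8% → Dr. Dubois
Overall: Dr. Dubois 848/4705 = 18.0%, Dr. Baker 1244/4023 = 30.9% → Dr. Baker
(Neither sweeps every patient risk group, but Dr. Baker has the higher pooled rate.)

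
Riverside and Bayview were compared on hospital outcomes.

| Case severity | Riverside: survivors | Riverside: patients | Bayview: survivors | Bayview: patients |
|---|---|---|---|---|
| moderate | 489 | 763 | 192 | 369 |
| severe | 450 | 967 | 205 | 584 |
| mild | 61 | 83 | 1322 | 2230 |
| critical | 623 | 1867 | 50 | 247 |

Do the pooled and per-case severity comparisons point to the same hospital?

Moderate: Riverside 489/763 = 64.1%, Bayview 192/369 = 52.0% → Riverside
Severe: Riverside 450/967 = 46.5%, Bayview 205/584 = 35.1% → Riverside
Mild: Riverside 61/83 = 73.5%, Bayview 1322/2230 = 59.3% → Riverside
Critical: Riverside 623/1867 = 33.4%, Bayview 50/247 = 20.2% → Riverside
Overall: Riverside 1623/3680 = 44.1%, Bayview 1769/3430 = 51.6% → Bayview
Riverside wins each case group but Bayview wins overall — the comparison reverses. Riverside's patients skew toward critical, which has a lower base rate.

No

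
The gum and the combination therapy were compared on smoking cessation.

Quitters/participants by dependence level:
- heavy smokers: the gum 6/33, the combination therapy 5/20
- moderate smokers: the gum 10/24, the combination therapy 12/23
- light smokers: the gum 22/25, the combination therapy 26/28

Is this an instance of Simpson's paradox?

Heavy smokers: the gum 6/33 = 18.2%, the combination therapy 5/20 = 25.0% → the combination therapy
Moderate smokers: the gum 10/24 = 41.7%, the combination therapy 12/23 = 52.2% → the combination therapy
Light smokers: the gum 22/25 = 88.0%, the combination therapy 26/28 = 92.9% → the combination therapy
Overall: the gum 38/82 = 46.3%, the combination therapy 43/71 = 60.6% → the combination therapy
The combination therapy wins overall and in every dependence group — no reversal.

No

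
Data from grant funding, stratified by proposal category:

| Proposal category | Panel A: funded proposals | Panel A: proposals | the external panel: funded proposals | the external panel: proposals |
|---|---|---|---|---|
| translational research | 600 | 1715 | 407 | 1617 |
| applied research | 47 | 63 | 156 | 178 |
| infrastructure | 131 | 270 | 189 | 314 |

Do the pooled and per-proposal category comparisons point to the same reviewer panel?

No

Translational research: Panel A 600/1715 = 35.0%, the external panel 407/1617 = 25.2% → Panel A
Applied research: Panel A 47/63 = 74.6%, the external panel 156/178 = 87.6% → the external panel
Infrastructure: Panel A 131/270 = 48.5%, the external panel 189/314 = 60.2% → the external panel
Overall: Panel A 778/2048 = 38.0%, the external panel 752/2109 = 35.7% → Panel A
Neither sweeps: Panel A wins 1 of 3 groups, the external panel wins 2. Panel A wins overall but not every group — no Simpson reversal.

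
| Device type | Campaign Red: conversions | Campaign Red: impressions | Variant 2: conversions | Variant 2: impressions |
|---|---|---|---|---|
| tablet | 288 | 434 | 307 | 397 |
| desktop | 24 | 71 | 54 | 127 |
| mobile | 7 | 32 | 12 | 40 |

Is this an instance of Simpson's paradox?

No

Tablet: Campaign Red 288/434 = 66.4%, Variant 2 307/397 = 77.3% → Variant 2
Desktop: Campaign Red 24/71 = 33.8%, Variant 2 54/127 = 42.5% → Variant 2
Mobile: Campaign Red 7/32 = 21.9%, Variant 2 12/40 = 30.0% → Variant 2
Overall: Campaign Red 319/537 = 59.4%, Variant 2 373/564 = 66.1% → Variant 2
Variant 2 wins overall and in every device group — no reversal.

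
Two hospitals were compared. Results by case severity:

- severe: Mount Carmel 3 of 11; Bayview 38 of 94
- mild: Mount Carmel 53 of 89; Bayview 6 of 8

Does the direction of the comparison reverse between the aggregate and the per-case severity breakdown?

Severe: Mount Carmel 3/11 = 27.3%, Bayview 38/94 = 40.4% → Bayview
Mild: Mount Carmel 53/89 = 59.6%, Bayview 6/8 = 75.0% → Bayview
Overall: Mount Carmel 56/100 = 56.0%, Bayview 44/102 = 43.1% → Mount Carmel
Bayview wins each case group but Mount Carmel wins overall — the comparison reverses. Bayview's patients skew toward severe, which has a lower base rate.

Yes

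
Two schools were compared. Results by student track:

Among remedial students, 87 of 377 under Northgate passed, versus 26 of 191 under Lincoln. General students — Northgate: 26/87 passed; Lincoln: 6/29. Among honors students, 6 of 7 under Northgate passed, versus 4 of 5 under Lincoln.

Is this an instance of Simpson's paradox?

Remedial: Northgate 87/377 = 23.1%, Lincoln 26/191 = 13.6% → Northgate
General: Northgate 26/87 = 29.9%, Lincoln 6/29 = 20.7% → Northgate
Honors: Northgate 6/7 = 85.7%, Lincoln 4/5 = 80.0% → Northgate
Overall: Northgate 119/471 = 25.3%, Lincoln 36/225 = 16.0% → Northgate
Northgate wins overall and in every student group — no reversal.

No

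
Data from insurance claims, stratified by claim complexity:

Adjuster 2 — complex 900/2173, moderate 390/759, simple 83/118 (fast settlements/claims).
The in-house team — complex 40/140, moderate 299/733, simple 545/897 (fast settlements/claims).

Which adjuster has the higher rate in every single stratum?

Complex: Adjuster 2 900/2173 = 41.4%, the in-house team 40/140 = 28.6% → Adjuster 2
Moderate: Adjuster 2 390/759 = 51.4%, the in-house team 299/733 = 40.8% → Adjuster 2
Simple: Adjuster 2 83/118 = 70.3%, the in-house team 545/897 = 60.8% → Adjuster 2
Adjuster 2 has the higher rate in all 3 groups.

Adjuster 2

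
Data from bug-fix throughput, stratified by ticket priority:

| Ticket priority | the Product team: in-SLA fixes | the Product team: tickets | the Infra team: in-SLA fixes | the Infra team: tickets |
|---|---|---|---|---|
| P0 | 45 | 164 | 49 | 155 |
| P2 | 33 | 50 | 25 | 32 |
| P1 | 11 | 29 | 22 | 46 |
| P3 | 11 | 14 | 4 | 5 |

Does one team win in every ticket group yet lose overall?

No

P0: the Product team 45/164 = 27.4%, the Infra team 49/155 = 31.6% → the Infra team
P2: the Product team 33/50 = 66.0%, the Infra team 25/32 = 78.1% → the Infra team
P1: the Product team 11/29 = 37.9%, the Infra team 22/46 = 47.8% → the Infra team
P3: the Product team 11/14 = 78.6%, the Infra team 4/5 = 80.0% → the Infra team
Overall: the Product team 100/257 = 38.9%, the Infra team 100/238 = 42.0% → the Infra team
The Infra team wins overall and in every ticket group — no reversal.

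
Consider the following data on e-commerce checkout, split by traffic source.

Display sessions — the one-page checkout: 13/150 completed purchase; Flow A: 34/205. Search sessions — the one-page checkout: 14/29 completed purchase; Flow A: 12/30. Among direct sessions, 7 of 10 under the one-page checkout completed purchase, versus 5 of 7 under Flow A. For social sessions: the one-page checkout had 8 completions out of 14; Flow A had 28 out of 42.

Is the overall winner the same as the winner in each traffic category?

No

Display: the one-page checkout 13/150 = 8.7%, Flow A 34/205 = 16.6% → Flow A
Search: the one-page checkout 14/29 = 48.3%, Flow A 12/30 = 40.0% → the one-page checkout
Direct: the one-page checkout 7/10 = 70.0%, Flow A 5/7 = 71.4% → Flow A
Social: the one-page checkout 8/14 = 57.1%, Flow A 28/42 = 66.7% → Flow A
Overall: the one-page checkout 42/203 = 20.7%, Flow A 79/284 = 27.8% → Flow A
Neither sweeps: the one-page checkout wins 1 of 4 groups, Flow A wins 3. Flow A wins overall but not every group — no Simpson reversal.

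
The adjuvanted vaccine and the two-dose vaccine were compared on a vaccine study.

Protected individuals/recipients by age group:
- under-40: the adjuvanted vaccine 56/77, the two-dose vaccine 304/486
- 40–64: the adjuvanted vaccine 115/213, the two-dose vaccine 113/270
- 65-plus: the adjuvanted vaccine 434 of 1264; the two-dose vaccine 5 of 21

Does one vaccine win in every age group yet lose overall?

Yes

Under-40: the adjuvanted vaccine 56/77 = 72.7%, the two-dose vaccine 304/486 = 62.6% → the adjuvanted vaccine
40–64: the adjuvanted vaccine 115/213 = 54.0%, the two-dose vaccine 113/270 = 41.9% → the adjuvanted vaccine
65-plus: the adjuvanted vaccine 434/1264 = 34.3%, the two-dose vaccine 5/21 = 23.8% → the adjuvanted vaccine
Overall: the adjuvanted vaccine 605/1554 = 38.9%, the two-dose vaccine 422/777 = 54.3% → the two-dose vaccine
The adjuvanted vaccine wins each age group but the two-dose vaccine wins overall — the comparison reverses. The adjuvanted vaccine's recipients skew toward 65-plus, which has a lower base rate.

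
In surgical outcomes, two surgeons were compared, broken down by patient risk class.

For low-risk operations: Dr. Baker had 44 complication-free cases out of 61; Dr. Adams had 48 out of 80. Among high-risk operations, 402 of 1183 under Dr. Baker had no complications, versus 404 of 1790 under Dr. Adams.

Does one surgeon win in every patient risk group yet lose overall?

No

Low-risk: Dr. Baker 44/61 = 72.1%, Dr. Adams 48/80 = 60.0% → Dr. Baker
High-risk: Dr. Baker 402/1183 = 34.0%, Dr. Adams 404/1790 = 22.6% → Dr. Baker
Overall: Dr. Baker 446/1244 = 35.9%, Dr. Adams 452/1870 = 24.2% → Dr. Baker
Dr. Baker wins overall and in every patient risk group — no reversal.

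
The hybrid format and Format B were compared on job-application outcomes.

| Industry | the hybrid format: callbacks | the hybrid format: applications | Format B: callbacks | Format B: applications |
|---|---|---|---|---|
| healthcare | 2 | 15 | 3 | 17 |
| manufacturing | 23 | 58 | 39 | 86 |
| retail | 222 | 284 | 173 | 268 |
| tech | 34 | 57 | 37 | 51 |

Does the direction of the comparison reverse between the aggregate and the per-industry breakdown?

Healthcare: the hybrid format 2/15 = 13.3%, Format B 3/17 = 17.6% → Format B
Manufacturing: the hybrid format 23/58 = 39.7%, Format B 39/86 = 45.3% → Format B
Retail: the hybrid format 222/284 = 78.2%, Format B 173/268 = 64.6% → the hybrid format
Tech: the hybrid format 34/57 = 59.6%, Format B 37/51 = 72.5% → Format B
Overall: the hybrid format 281/414 = 67.9%, Format B 252/422 = 59.7% → the hybrid format
Neither sweeps: the hybrid format wins 1 of 4 groups, Format B wins 3. The hybrid format wins overall but not every group — no Simpson reversal.

No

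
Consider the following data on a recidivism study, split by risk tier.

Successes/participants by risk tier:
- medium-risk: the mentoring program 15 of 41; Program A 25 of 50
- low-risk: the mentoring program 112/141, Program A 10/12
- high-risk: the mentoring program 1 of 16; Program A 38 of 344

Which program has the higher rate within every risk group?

Medium-risk: the mentoring program 15/41 = 36.6%, Program A 25/50 = 50.0% → Program A
Low-risk: the mentoring program 112/141 = 79.4%, Program A 10/12 = 83.3% → Program A
High-risk: the mentoring program 1/16 = 6.2%, Program A 38/344 = 11.0% → Program A
Program A has the higher rate in all 3 groups.

Program A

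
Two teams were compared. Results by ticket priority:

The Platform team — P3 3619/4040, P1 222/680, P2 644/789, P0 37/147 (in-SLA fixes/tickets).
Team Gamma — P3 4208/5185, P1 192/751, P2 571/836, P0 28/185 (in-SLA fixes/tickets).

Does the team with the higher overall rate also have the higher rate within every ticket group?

P3: the Platform team 3619/4040 = 89.6%, Team Gamma 4208/5185 = 81.2% → the Platform team
P1: the Platform team 222/680 = 32.6%, Team Gamma 192/751 = 25.6% → the Platform team
P2: the Platform team 644/789 = 81.6%, Team Gamma 571/836 = 68.3% → the Platform team
P0: the Platform team 37/147 = 25.2%, Team Gamma 28/185 = 15.1% → the Platform team
Overall: the Platform team 4522/5656 = 80.0%, Team Gamma 4999/6957 = 71.9% → the Platform team
The Platform team wins overall and in every ticket group — no reversal.

Yes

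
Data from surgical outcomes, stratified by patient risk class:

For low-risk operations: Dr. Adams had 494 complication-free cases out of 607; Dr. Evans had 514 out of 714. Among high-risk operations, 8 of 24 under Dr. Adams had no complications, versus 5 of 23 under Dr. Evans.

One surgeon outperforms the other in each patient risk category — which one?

Dr. Adams

Low-risk: Dr. Adams 494/607 = 81.4%, Dr. Evans 514/714 = 72.0% → Dr. Adams
High-risk: Dr. Adams 8/24 = 33.3%, Dr. Evans 5/23 = 21.7% → Dr. Adams
Dr. Adams has the higher rate in both groups.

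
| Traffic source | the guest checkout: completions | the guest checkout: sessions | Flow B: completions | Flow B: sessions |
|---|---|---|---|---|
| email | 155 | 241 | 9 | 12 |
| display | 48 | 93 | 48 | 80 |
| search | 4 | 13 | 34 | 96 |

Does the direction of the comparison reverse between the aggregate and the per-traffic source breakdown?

Yes

Email: the guest checkout 155/241 = 64.3%, Flow B 9/12 = 75.0% → Flow B
Display: the guest checkout 48/93 = 51.6%, Flow B 48/80 = 60.0% → Flow B
Search: the guest checkout 4/13 = 30.8%, Flow B 34/96 = 35.4% → Flow B
Overall: the guest checkout 207/347 = 59.7%, Flow B 91/188 = 48.4% → the guest checkout
Flow B wins each traffic group but the guest checkout wins overall — the comparison reverses. Flow B's sessions skew toward search, which has a lower base rate.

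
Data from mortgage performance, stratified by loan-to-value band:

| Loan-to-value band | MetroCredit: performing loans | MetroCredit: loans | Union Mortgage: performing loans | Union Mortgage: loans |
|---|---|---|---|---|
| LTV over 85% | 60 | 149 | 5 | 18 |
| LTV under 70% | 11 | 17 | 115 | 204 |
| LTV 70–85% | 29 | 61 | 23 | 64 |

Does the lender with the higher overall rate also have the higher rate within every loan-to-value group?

LTV over 85%: MetroCredit 60/149 = 40.3%, Union Mortgage 5/18 = 27.8% → MetroCredit
LTV under 70%: MetroCredit 11/17 = 64.7%, Union Mortgage 115/204 = 56.4% → MetroCredit
LTV 70–85%: MetroCredit 29/61 = 47.5%, Union Mortgage 23/64 = 35.9% → MetroCredit
Overall: MetroCredit 100/227 = 44.1%, Union Mortgage 143/286 = 50.0% → Union Mortgage
MetroCredit wins each loan-to-value group but Union Mortgage wins overall — the comparison reverses. MetroCredit's loans skew toward LTV over 85%, which has a lower base rate.

No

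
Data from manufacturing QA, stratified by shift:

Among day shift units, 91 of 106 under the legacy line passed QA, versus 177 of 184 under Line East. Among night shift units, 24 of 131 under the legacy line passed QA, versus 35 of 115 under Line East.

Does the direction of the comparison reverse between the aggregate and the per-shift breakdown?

Day shift: the legacy line 91/106 = 85.8%, Line East 177/184 = 96.2% → Line East
Night shift: the legacy line 24/131 = 18.3%, Line East 35/115 = 30.4% → Line East
Overall: the legacy line 115/237 = 48.5%, Line East 212/299 = 70.9% → Line East
Line East wins overall and in every shift group — no reversal.

No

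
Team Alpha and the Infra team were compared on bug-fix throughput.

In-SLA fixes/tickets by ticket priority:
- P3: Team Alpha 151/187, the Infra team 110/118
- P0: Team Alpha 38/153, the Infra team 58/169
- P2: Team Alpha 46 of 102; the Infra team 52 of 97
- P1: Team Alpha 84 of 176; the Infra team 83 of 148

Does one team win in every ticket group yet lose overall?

P3: Team Alpha 151/187 = 80.7%, the Infra team 110/118 = 93.2% → the Infra team
P0: Team Alpha 38/153 = 24.8%, the Infra team 58/169 = 34.3% → the Infra team
P2: Team Alpha 46/102 = 45.1%, the Infra team 52/97 = 53.6% → the Infra team
P1: Team Alpha 84/176 = 47.7%, the Infra team 83/148 = 56.1% → the Infra team
Overall: Team Alpha 319/618 = 51.6%, the Infra team 303/532 = 57.0% → the Infra team
The Infra team wins overall and in every ticket group — no reversal.

No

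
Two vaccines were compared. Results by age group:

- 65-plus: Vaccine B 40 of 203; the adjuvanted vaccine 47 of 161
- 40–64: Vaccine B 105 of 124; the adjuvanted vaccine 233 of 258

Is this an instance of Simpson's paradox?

65-plus: Vaccine B 40/203 = 19.7%, the adjuvanted vaccine 47/161 = 29.2% → the adjuvanted vaccine
40–64: Vaccine B 105/124 = 84.7%, the adjuvanted vaccine 233/258 = 90.3% → the adjuvanted vaccine
Overall: Vaccine B 145/327 = 44.3%, the adjuvanted vaccine 280/419 = 66.8% → the adjuvanted vaccine
The adjuvanted vaccine wins overall and in every age group — no reversal.

No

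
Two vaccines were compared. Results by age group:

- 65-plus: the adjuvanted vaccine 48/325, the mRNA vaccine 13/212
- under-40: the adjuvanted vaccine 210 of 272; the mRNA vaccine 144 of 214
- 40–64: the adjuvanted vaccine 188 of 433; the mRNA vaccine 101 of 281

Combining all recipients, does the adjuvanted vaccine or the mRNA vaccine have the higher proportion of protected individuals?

65-plus: the adjuvanted vaccine 48/325 = 14.8%, the mRNA vaccine 13/212 = 6.1% → the adjuvanted vaccine
Under-40: the adjuvanted vaccine 210/272 = 77.2%, the mRNA vaccine 144/214 = 67.3% → the adjuvanted vaccine
40–64: the adjuvanted vaccine 188/433 = 43.4%, the mRNA vaccine 101/281 = 35.9% → the adjuvanted vaccine
Overall: the adjuvanted vaccine 446/1030 = 43.3%, the mRNA vaccine 258/707 = 36.5% → the adjuvanted vaccine

the adjuvanted vaccine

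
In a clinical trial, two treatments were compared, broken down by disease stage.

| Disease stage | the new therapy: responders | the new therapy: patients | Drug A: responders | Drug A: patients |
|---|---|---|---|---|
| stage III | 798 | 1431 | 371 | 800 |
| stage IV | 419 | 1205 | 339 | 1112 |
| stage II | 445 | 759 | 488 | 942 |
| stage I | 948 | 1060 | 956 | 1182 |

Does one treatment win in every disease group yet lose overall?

No

Stage III: the new therapy 798/1431 = 55.8%, Drug A 371/800 = 46.4% → the new therapy
Stage IV: the new therapy 419/1205 = 34.8%, Drug A 339/1112 = 30.5% → the new therapy
Stage II: the new therapy 445/759 = 58.6%, Drug A 488/942 = 51.8% → the new therapy
Stage I: the new therapy 948/1060 = 89.4%, Drug A 956/1182 = 80.9% → the new therapy
Overall: the new therapy 2610/4455 = 58.6%, Drug A 2154/4036 = 53.4% → the new therapy
The new therapy wins overall and in every disease group — no reversal.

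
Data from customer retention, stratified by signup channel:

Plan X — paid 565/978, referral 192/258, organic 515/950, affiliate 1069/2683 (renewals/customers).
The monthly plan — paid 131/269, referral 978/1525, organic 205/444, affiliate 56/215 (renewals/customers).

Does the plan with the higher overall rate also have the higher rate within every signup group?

Paid: Plan X 565/978 = 57.8%, the monthly plan 131/269 = 48.7% → Plan X
Referral: Plan X 192/258 = 74.4%, the monthly plan 978/1525 = 64.1% → Plan X
Organic: Plan X 515/950 = 54.2%, the monthly plan 205/444 = 46.2% → Plan X
Affiliate: Plan X 1069/2683 = 39.8%, the monthly plan 56/215 = 26.0% → Plan X
Overall: Plan X 2341/4869 = 48.1%, the monthly plan 1370/2453 = 55.8% → the monthly plan
Plan X wins each signup group but the monthly plan wins overall — the comparison reverses. Plan X's customers skew toward affiliate, which has a lower base rate.

No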